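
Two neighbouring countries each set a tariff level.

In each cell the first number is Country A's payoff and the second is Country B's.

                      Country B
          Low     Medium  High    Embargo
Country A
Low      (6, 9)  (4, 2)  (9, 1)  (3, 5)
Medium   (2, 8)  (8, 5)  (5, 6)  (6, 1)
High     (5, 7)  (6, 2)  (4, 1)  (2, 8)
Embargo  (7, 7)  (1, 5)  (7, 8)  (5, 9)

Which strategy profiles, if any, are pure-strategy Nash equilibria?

(Low, Low): Country A can switch to Embargo (6 → 7). Not NE.
(Low, Medium): Country A can switch to Medium (4 → 8). Not NE.
(Low, High): Country B can switch to Low (1 → 9). Not NE.
(Low, Embargo): Country A can switch to Medium (3 → 6). Not NE.
(Medium, Low): Country A can switch to Low (2 → 6). Not NE.
(Medium, Medium): Country B can switch to Low (5 → 8). Not NE.
(Medium, High): Country A can switch to Low (5 → 9). Not NE.
(Medium, Embargo): Country B can switch to Low (1 → 8). Not NE.
(High, Low): Country A can switch to Low (5 → 6). Not NE.
(High, Medium): Country A can switch to Medium (6 → 8). Not NE.
(High, High): Country A can switch to Low (4 → 9). Not NE.
(High, Embargo): Country A can switch to Low (2 → 3). Not NE.
(The remaining 4 profiles each have a profitable deviation by the same check.)

There is no pure-strategy Nash equilibrium.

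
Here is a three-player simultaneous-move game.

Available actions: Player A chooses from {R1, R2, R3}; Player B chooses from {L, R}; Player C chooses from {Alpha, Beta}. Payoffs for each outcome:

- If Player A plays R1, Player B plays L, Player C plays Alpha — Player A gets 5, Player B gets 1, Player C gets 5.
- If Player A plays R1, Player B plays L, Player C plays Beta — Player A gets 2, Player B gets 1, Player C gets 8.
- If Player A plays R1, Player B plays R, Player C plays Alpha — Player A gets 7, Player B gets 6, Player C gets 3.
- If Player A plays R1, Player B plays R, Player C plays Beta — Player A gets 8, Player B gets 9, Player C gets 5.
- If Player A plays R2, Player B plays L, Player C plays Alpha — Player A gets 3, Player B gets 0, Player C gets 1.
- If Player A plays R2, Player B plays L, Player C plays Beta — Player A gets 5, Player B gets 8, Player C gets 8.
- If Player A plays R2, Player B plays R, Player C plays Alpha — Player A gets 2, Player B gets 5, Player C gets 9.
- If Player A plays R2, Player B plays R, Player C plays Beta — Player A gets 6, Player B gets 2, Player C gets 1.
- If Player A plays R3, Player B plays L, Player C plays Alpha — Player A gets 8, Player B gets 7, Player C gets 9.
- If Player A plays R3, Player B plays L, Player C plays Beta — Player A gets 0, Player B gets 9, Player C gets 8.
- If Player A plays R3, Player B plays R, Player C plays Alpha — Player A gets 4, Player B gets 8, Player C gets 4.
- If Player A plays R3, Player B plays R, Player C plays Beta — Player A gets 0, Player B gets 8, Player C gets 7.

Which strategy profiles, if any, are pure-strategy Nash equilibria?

The pure Nash equilibria are (R1, R, Beta); (R2, L, Beta).

Player A against (L, Alpha): payoffs 5, 3, 8 → best response R3.
Player A against (L, Beta): payoffs 2, 5, 0 → best response R2.
Player A against (R, Alpha): payoffs 7, 2, 4 → best response R1.
Player A against (R, Beta): payoffs 8, 6, 0 → best response R1.
Player B against (R1, Alpha): payoffs 1, 6 → best response R.
Player B against (R1, Beta): payoffs 1, 9 → best response R.
Player B against (R2, Alpha): payoffs 0, 5 → best response R.
Player B against (R2, Beta): payoffs 8, 2 → best response L.
Player B against (R3, Alpha): payoffs 7, 8 → best response R.
Player B against (R3, Beta): payoffs 9, 8 → best response L.
Player C against (R1, L): payoffs 5, 8 → best response Beta.
Player C against (R1, R): payoffs 3, 5 → best response Beta.
Player C against (R2, L): payoffs 1, 8 → best response Beta.
Player C against (R2, R): payoffs 9, 1 → best response Alpha.
Player C against (R3, L): payoffs 9, 8 → best response Alpha.
Player C against (R3, R): payoffs 4, 7 → best response Beta.
Mutual best responses: (R1, R, Beta); (R2, L, Beta).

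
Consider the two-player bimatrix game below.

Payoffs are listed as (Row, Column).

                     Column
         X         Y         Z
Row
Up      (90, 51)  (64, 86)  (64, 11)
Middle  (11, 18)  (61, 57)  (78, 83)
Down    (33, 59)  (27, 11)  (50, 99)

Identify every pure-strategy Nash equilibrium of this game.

The pure Nash equilibria are (Up, Y); (Middle, Z).

(Up, X): Column can switch to Y (51 → 86). Not NE.
(Up, Y): Row gets 64, best alternative 61; Column gets 86, best alternative 51. No profitable deviation — NE.
(Up, Z): Row can switch to Middle (64 → 78). Not NE.
(Middle, X): Row can switch to Up (11 → 90). Not NE.
(Middle, Y): Row can switch to Up (61 → 64). Not NE.
(Middle, Z): Row gets 78, best alternative 64; Column gets 83, best alternative 57. No profitable deviation — NE.
(Down, X): Row can switch to Up (33 → 90). Not NE.
(Down, Y): Row can switch to Up (27 → 64). Not NE.
(The remaining 1 profile has a profitable deviation by the same check.)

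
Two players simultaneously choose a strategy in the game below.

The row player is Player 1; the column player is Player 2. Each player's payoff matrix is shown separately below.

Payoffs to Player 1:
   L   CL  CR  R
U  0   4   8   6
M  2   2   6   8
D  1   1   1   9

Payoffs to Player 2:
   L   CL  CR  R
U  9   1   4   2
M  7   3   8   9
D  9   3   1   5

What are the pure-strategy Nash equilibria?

(U, L): Player 1 can switch to M (0 → 2). Not NE.
(U, CL): Player 2 can switch to L (1 → 9). Not NE.
(U, CR): Player 2 can switch to L (4 → 9). Not NE.
(U, R): Player 1 can switch to M (6 → 8). Not NE.
(M, L): Player 2 can switch to CR (7 → 8). Not NE.
(M, CL): Player 1 can switch to U (2 → 4). Not NE.
(M, CR): Player 1 can switch to U (6 → 8). Not NE.
(M, R): Player 1 can switch to D (8 → 9). Not NE.
(The remaining 4 profiles each have a profitable deviation by the same check.)

There is no pure-strategy Nash equilibrium.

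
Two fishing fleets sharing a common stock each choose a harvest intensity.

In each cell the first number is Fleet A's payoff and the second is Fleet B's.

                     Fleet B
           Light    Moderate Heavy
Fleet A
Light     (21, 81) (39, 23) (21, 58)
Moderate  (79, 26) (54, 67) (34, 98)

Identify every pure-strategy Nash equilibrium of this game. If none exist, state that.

(Light, Light): Fleet A can switch to Moderate (21 → 79). Not NE.
(Light, Moderate): Fleet A can switch to Moderate (39 → 54). Not NE.
(Light, Heavy): Fleet A can switch to Moderate (21 → 34). Not NE.
(Moderate, Light): Fleet B can switch to Moderate (26 → 67). Not NE.
(Moderate, Moderate): Fleet B can switch to Heavy (67 → 98). Not NE.
(Moderate, Heavy): Fleet A gets 34, best alternative 21; Fleet B gets 98, best alternative 67. No profitable deviation — NE.

The unique pure-strategy Nash equilibrium is (Moderate, Heavy).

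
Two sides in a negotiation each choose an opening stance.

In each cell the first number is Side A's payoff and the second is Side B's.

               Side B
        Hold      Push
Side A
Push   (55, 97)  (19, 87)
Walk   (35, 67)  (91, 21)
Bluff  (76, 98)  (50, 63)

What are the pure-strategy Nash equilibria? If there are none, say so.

(Bluff, Hold)

(Push, Hold): Side A can switch to Bluff (55 → 76). Not NE.
(Push, Push): Side A can switch to Walk (19 → 91). Not NE.
(Walk, Hold): Side A can switch to Push (35 → 55). Not NE.
(Walk, Push): Side B can switch to Hold (21 → 67). Not NE.
(Bluff, Hold): Side A gets 76, best alternative 55; Side B gets 98, best alternative 63. No profitable deviation — NE.
(Bluff, Push): Side A can switch to Walk (50 → 91). Not NE.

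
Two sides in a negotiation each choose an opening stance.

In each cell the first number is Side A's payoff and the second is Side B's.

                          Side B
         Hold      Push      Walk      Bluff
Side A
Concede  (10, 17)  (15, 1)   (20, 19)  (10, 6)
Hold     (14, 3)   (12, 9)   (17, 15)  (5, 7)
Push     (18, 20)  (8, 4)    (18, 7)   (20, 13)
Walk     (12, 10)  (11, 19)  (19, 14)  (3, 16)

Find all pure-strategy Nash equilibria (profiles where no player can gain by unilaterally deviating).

Pure-strategy Nash equilibria: (Concede, Walk); (Push, Hold)

Side A against Hold: payoffs 10, 14, 18, 12 → best response Push.
Side A against Push: payoffs 15, 12, 8, 11 → best response Concede.
Side A against Walk: payoffs 20, 17, 18, 19 → best response Concede.
Side A against Bluff: payoffs 10, 5, 20, 3 → best response Push.
Side B against Concede: payoffs 17, 1, 19, 6 → best response Walk.
Side B against Hold: payoffs 3, 9, 15, 7 → best response Walk.
Side B against Push: payoffs 20, 4, 7, 13 → best response Hold.
Side B against Walk: payoffs 10, 19, 14, 16 → best response Push.
Mutual best responses: (Concede, Walk); (Push, Hold).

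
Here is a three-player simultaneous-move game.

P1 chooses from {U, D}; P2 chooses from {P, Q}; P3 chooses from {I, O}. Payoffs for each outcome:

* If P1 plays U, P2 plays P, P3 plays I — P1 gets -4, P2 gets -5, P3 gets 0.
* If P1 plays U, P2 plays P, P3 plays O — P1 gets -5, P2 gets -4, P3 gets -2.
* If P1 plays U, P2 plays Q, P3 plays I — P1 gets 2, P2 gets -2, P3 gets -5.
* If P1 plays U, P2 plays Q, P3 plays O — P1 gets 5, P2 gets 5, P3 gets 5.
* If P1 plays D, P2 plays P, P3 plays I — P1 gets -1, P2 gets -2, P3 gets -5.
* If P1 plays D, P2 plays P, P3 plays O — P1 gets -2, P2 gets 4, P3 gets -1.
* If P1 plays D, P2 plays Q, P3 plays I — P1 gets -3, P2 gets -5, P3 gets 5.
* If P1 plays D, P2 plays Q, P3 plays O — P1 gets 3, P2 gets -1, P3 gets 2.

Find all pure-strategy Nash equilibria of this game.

(U, P, I): P1 can switch to D (-4 → -1). Not NE.
(U, P, O): P1 can switch to D (-5 → -2). Not NE.
(U, Q, I): P3 can switch to O (-5 → 5). Not NE.
(U, Q, O): P1 gets 5, best alternative 3; P2 gets 5, best alternative -4; P3 gets 5, best alternative -5. No profitable deviation — NE.
(D, P, I): P3 can switch to O (-5 → -1). Not NE.
(D, P, O): P1 gets -2, best alternative -5; P2 gets 4, best alternative -1; P3 gets -1, best alternative -5. No profitable deviation — NE.
(D, Q, I): P1 can switch to U (-3 → 2). Not NE.
(D, Q, O): P1 can switch to U (3 → 5). Not NE.

(U, Q, O), (D, P, O)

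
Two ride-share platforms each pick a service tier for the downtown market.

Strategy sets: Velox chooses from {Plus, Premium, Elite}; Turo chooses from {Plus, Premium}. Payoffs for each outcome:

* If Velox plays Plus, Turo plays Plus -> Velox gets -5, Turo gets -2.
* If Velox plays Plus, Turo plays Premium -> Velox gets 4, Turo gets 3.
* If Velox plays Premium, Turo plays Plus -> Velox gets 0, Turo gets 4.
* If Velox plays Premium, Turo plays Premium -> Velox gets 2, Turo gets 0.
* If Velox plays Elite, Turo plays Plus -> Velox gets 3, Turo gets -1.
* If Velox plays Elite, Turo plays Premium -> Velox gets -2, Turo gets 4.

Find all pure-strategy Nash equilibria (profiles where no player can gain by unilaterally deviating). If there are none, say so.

Pure NE: (Plus, Premium)

Velox against Plus: payoffs -5, 0, 3 → best response Elite.
Velox against Premium: payoffs 4, 2, -2 → best response Plus.
Turo against Plus: payoffs -2, 3 → best response Premium.
Turo against Premium: payoffs 4, 0 → best response Plus.
Turo against Elite: payoffs -1, 4 → best response Premium.
Mutual best responses: (Plus, Premium).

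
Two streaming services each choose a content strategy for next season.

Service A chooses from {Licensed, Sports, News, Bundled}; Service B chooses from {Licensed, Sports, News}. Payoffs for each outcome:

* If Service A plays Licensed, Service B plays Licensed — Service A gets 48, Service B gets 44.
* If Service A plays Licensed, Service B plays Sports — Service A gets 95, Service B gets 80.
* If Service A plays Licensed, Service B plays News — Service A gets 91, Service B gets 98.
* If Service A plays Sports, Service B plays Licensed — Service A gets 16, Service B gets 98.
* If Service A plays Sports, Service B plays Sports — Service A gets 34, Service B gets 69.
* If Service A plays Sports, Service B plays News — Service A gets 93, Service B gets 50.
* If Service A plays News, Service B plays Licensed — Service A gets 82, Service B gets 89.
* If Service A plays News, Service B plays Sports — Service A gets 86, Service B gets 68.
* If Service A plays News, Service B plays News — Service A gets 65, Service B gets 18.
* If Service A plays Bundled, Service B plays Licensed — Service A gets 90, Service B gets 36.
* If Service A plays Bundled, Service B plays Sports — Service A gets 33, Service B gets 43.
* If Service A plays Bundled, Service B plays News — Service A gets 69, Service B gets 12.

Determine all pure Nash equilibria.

Service A against Licensed: payoffs 48, 16, 82, 90 → best response Bundled.
Service A against Sports: payoffs 95, 34, 86, 33 → best response Licensed.
Service A against News: payoffs 91, 93, 65, 69 → best response Sports.
Service B against Licensed: payoffs 44, 80, 98 → best response News.
Service B against Sports: payoffs 98, 69, 50 → best response Licensed.
Service B against News: payoffs 89, 68, 18 → best response Licensed.
Service B against Bundled: payoffs 36, 43, 12 → best response Sports.
No profile is a mutual best response for all players.

No pure-strategy Nash equilibrium.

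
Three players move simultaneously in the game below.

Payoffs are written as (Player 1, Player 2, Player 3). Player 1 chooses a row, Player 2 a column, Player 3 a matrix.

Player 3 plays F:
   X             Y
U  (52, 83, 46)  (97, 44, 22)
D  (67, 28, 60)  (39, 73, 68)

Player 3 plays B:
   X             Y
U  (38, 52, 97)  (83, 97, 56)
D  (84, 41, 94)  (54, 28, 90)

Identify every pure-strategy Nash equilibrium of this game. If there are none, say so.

The pure Nash equilibria are (U, Y, B); (D, X, B).

Player 1 against (X, F): payoffs 52, 67 → best response D.
Player 1 against (X, B): payoffs 38, 84 → best response D.
Player 1 against (Y, F): payoffs 97, 39 → best response U.
Player 1 against (Y, B): payoffs 83, 54 → best response U.
Player 2 against (U, F): payoffs 83, 44 → best response X.
Player 2 against (U, B): payoffs 52, 97 → best response Y.
Player 2 against (D, F): payoffs 28, 73 → best response Y.
Player 2 against (D, B): payoffs 41, 28 → best response X.
Player 3 against (U, X): payoffs 46, 97 → best response B.
Player 3 against (U, Y): payoffs 22, 56 → best response B.
Player 3 against (D, X): payoffs 60, 94 → best response B.
Player 3 against (D, Y): payoffs 68, 90 → best response B.
Mutual best responses: (U, Y, B); (D, X, B).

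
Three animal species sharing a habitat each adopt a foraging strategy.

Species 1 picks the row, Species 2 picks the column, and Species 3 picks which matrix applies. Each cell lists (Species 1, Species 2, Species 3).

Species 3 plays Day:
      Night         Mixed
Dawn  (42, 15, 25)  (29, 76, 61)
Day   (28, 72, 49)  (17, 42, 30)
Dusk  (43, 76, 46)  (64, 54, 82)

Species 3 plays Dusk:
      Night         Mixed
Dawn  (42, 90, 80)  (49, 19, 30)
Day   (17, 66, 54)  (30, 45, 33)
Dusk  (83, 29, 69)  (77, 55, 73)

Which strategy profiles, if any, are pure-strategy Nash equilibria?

none

Species 1 against (Night, Day): payoffs 42, 28, 43 → best response Dusk.
Species 1 against (Night, Dusk): payoffs 42, 17, 83 → best response Dusk.
Species 1 against (Mixed, Day): payoffs 29, 17, 64 → best response Dusk.
Species 1 against (Mixed, Dusk): payoffs 49, 30, 77 → best response Dusk.
Species 2 against (Dawn, Day): payoffs 15, 76 → best response Mixed.
Species 2 against (Dawn, Dusk): payoffs 90, 19 → best response Night.
Species 2 against (Day, Day): payoffs 72, 42 → best response Night.
Species 2 against (Day, Dusk): payoffs 66, 45 → best response Night.
Species 2 against (Dusk, Day): payoffs 76, 54 → best response Night.
Species 2 against (Dusk, Dusk): payoffs 29, 55 → best response Mixed.
Species 3 against (Dawn, Night): payoffs 25, 80 → best response Dusk.
Species 3 against (Dawn, Mixed): payoffs 61, 30 → best response Day.
Species 3 against (Day, Night): payoffs 49, 54 → best response Dusk.
Species 3 against (Day, Mixed): payoffs 30, 33 → best response Dusk.
Species 3 against (Dusk, Night): payoffs 46, 69 → best response Dusk.
Species 3 against (Dusk, Mixed): payoffs 82, 73 → best response Day.
No profile is a mutual best response for all players.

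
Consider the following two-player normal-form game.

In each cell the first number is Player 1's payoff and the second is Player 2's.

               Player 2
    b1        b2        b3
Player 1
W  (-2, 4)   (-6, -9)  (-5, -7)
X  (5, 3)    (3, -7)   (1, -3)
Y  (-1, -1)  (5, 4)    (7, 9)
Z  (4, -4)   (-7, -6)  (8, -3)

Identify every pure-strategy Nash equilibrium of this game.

(W, b1): Player 1 can switch to X (-2 → 5). Not NE.
(W, b2): Player 1 can switch to X (-6 → 3). Not NE.
(W, b3): Player 1 can switch to X (-5 → 1). Not NE.
(X, b1): Player 1 gets 5, best alternative 4; Player 2 gets 3, best alternative -3. No profitable deviation — NE.
(X, b2): Player 1 can switch to Y (3 → 5). Not NE.
(X, b3): Player 1 can switch to Y (1 → 7). Not NE.
(Y, b1): Player 1 can switch to X (-1 → 5). Not NE.
(Y, b2): Player 2 can switch to b3 (4 → 9). Not NE.
(Y, b3): Player 1 can switch to Z (7 → 8). Not NE.
(Z, b3): Player 1 gets 8, best alternative 7; Player 2 gets -3, best alternative -4. No profitable deviation — NE.
(The remaining 2 profiles each have a profitable deviation by the same check.)

(X, b1) and (Z, b3)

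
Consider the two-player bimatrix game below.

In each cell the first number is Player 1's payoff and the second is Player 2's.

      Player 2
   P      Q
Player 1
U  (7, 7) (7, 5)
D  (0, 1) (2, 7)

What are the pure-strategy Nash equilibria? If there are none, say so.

The unique pure-strategy Nash equilibrium is (U, P).

(U, P): Player 1 gets 7, best alternative 0; Player 2 gets 7, best alternative 5. No profitable deviation — NE.
(U, Q): Player 2 can switch to P (5 → 7). Not NE.
(D, P): Player 1 can switch to U (0 → 7). Not NE.
(D, Q): Player 1 can switch to U (2 → 7). Not NE.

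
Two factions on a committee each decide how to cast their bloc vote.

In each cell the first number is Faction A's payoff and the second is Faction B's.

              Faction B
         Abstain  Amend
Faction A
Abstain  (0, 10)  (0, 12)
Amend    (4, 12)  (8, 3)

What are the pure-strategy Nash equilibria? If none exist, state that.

Mark each player's best response to every combination of opponents' strategies; a profile where every player is best-responding is a pure Nash equilibrium.
Faction A against Abstain: payoffs 0, 4 → best response Amend.
Faction A against Amend: payoffs 0, 8 → best response Amend.
Faction B against Abstain: payoffs 10, 12 → best response Amend.
Faction B against Amend: payoffs 12, 3 → best response Abstain.
Mutual best responses: (Amend, Abstain).

Pure NE: (Amend, Abstain)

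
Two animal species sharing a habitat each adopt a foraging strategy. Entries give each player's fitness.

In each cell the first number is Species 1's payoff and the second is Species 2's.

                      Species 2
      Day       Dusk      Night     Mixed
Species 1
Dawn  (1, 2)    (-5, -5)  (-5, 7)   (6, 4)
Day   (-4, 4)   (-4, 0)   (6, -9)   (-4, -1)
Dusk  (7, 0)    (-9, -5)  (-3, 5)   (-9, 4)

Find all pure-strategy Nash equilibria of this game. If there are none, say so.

There is no pure-strategy Nash equilibrium.

(Dawn, Day): Species 1 can switch to Dusk (1 → 7). Not NE.
(Dawn, Dusk): Species 1 can switch to Day (-5 → -4). Not NE.
(Dawn, Night): Species 1 can switch to Day (-5 → 6). Not NE.
(Dawn, Mixed): Species 2 can switch to Night (4 → 7). Not NE.
(Day, Day): Species 1 can switch to Dawn (-4 → 1). Not NE.
(Day, Dusk): Species 2 can switch to Day (0 → 4). Not NE.
(Day, Night): Species 2 can switch to Day (-9 → 4). Not NE.
(Day, Mixed): Species 1 can switch to Dawn (-4 → 6). Not NE.
(Dusk, Day): Species 2 can switch to Night (0 → 5). Not NE.
(Dusk, Dusk): Species 1 can switch to Dawn (-9 → -5). Not NE.
(The remaining 2 profiles each have a profitable deviation by the same check.)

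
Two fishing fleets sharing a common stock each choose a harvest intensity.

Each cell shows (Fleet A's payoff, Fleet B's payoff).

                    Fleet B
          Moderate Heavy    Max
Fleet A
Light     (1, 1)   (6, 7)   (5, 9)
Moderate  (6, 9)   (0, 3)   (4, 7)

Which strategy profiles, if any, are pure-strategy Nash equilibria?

Mark each player's best response to every combination of opponents' strategies; a profile where every player is best-responding is a pure Nash equilibrium.
Fleet A against Moderate: payoffs 1, 6 → best response Moderate.
Fleet A against Heavy: payoffs 6, 0 → best response Light.
Fleet A against Max: payoffs 5, 4 → best response Light.
Fleet B against Light: payoffs 1, 7, 9 → best response Max.
Fleet B against Moderate: payoffs 9, 3, 7 → best response Moderate.
Mutual best responses: (Light, Max); (Moderate, Moderate).

(Light, Max); (Moderate, Moderate)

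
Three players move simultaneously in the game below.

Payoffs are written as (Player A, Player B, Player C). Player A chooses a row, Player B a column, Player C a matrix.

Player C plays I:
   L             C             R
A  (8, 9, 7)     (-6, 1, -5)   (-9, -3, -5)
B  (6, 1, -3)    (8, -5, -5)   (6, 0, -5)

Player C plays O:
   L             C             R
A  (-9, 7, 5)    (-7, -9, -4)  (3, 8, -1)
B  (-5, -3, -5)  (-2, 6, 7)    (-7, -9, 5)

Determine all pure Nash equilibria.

(A, L, I), (A, R, O), (B, C, O)

(A, L, I): Player A gets 8, best alternative 6; Player B gets 9, best alternative 1; Player C gets 7, best alternative 5. No profitable deviation — NE.
(A, L, O): Player A can switch to B (-9 → -5). Not NE.
(A, C, I): Player A can switch to B (-6 → 8). Not NE.
(A, C, O): Player A can switch to B (-7 → -2). Not NE.
(A, R, I): Player A can switch to B (-9 → 6). Not NE.
(A, R, O): Player A gets 3, best alternative -7; Player B gets 8, best alternative 7; Player C gets -1, best alternative -5. No profitable deviation — NE.
(B, L, I): Player A can switch to A (6 → 8). Not NE.
(B, L, O): Player B can switch to C (-3 → 6). Not NE.
(B, C, I): Player B can switch to L (-5 → 1). Not NE.
(B, C, O): Player A gets -2, best alternative -7; Player B gets 6, best alternative -3; Player C gets 7, best alternative -5. No profitable deviation — NE.
(B, R, I): Player B can switch to L (0 → 1). Not NE.
(B, R, O): Player A can switch to A (-7 → 3). Not NE.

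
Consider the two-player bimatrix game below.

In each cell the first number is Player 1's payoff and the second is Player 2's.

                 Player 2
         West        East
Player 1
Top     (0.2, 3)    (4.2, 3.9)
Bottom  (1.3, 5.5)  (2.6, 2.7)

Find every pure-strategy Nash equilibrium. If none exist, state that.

Check each profile: it is a Nash equilibrium iff no player can strictly gain by switching unilaterally.
(Top, West): Player 1 can switch to Bottom (0.2 → 1.3). Not NE.
(Top, East): Player 1 gets 4.2, best alternative 2.6; Player 2 gets 3.9, best alternative 3. No profitable deviation — NE.
(Bottom, West): Player 1 gets 1.3, best alternative 0.2; Player 2 gets 5.5, best alternative 2.7. No profitable deviation — NE.
(Bottom, East): Player 1 can switch to Top (2.6 → 4.2). Not NE.

Pure-strategy Nash equilibria: (Top, East); (Bottom, West)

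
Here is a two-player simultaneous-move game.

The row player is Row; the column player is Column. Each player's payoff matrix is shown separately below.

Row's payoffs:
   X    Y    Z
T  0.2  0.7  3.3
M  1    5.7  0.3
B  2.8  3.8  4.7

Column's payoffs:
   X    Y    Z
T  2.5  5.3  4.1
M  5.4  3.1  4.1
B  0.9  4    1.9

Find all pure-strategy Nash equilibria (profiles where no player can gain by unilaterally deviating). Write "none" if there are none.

(T, X): Row can switch to M (0.2 → 1). Not NE.
(T, Y): Row can switch to M (0.7 → 5.7). Not NE.
(T, Z): Row can switch to B (3.3 → 4.7). Not NE.
(M, X): Row can switch to B (1 → 2.8). Not NE.
(M, Y): Column can switch to X (3.1 → 5.4). Not NE.
(M, Z): Row can switch to T (0.3 → 3.3). Not NE.
(The remaining 3 profiles each have a profitable deviation by the same check.)

There is no pure-strategy Nash equilibrium.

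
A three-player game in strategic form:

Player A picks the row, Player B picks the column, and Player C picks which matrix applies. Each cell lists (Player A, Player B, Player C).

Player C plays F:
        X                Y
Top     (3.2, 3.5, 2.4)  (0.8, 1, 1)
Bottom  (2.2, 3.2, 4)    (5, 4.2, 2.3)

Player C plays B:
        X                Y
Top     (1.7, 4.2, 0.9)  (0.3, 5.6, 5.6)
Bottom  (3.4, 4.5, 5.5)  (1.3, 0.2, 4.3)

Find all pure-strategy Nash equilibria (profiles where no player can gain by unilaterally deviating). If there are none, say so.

(Top, X, F), (Bottom, X, B)

Check each profile: it is a Nash equilibrium iff no player can strictly gain by switching unilaterally.
(Top, X, F): Player A gets 3.2, best alternative 2.2; Player B gets 3.5, best alternative 1; Player C gets 2.4, best alternative 0.9. No profitable deviation — NE.
(Top, X, B): Player A can switch to Bottom (1.7 → 3.4). Not NE.
(Top, Y, F): Player A can switch to Bottom (0.8 → 5). Not NE.
(Top, Y, B): Player A can switch to Bottom (0.3 → 1.3). Not NE.
(Bottom, X, F): Player A can switch to Top (2.2 → 3.2). Not NE.
(Bottom, X, B): Player A gets 3.4, best alternative 1.7; Player B gets 4.5, best alternative 0.2; Player C gets 5.5, best alternative 4. No profitable deviation — NE.
(Bottom, Y, F): Player C can switch to B (2.3 → 4.3). Not NE.
(Bottom, Y, B): Player B can switch to X (0.2 → 4.5). Not NE.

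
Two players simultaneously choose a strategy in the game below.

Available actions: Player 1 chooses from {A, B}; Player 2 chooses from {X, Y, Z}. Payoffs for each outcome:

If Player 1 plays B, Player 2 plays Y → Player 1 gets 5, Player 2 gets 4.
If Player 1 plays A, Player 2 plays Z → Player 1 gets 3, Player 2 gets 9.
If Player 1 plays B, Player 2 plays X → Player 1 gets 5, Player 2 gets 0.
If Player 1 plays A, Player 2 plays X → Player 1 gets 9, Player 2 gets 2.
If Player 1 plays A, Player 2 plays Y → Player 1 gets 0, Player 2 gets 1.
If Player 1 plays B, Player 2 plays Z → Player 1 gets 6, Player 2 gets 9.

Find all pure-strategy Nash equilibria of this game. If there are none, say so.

Pure NE: (B, Z)

For each strategy profile, look for a profitable unilateral deviation.
(A, X): Player 2 can switch to Z (2 → 9). Not NE.
(A, Y): Player 1 can switch to B (0 → 5). Not NE.
(A, Z): Player 1 can switch to B (3 → 6). Not NE.
(B, X): Player 1 can switch to A (5 → 9). Not NE.
(B, Y): Player 2 can switch to Z (4 → 9). Not NE.
(B, Z): Player 1 gets 6, best alternative 3; Player 2 gets 9, best alternative 4. No profitable deviation — NE.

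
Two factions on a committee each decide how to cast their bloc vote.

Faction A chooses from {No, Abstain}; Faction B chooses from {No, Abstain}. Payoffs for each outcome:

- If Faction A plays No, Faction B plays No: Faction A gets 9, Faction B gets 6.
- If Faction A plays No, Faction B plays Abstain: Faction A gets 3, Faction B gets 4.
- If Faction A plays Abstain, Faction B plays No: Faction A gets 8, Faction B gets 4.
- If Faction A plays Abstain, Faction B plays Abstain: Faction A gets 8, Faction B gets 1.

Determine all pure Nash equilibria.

Pure NE: (No, No)

(No, No): Faction A gets 9, best alternative 8; Faction B gets 6, best alternative 4. No profitable deviation — NE.
(No, Abstain): Faction A can switch to Abstain (3 → 8). Not NE.
(Abstain, No): Faction A can switch to No (8 → 9). Not NE.
(Abstain, Abstain): Faction B can switch to No (1 → 4). Not NE.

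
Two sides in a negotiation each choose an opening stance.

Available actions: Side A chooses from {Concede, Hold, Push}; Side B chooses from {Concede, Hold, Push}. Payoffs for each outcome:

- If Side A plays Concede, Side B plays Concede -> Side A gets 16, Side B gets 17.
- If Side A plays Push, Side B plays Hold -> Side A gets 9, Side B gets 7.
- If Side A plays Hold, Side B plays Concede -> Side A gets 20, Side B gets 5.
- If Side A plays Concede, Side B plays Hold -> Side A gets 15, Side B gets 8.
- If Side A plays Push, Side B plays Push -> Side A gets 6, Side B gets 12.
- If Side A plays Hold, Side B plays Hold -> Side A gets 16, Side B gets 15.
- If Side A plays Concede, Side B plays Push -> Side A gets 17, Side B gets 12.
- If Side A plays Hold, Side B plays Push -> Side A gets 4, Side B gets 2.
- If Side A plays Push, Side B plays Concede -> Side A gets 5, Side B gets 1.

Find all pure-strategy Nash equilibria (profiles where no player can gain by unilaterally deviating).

Pure NE: (Hold, Hold)

(Concede, Concede): Side A can switch to Hold (16 → 20). Not NE.
(Concede, Hold): Side A can switch to Hold (15 → 16). Not NE.
(Concede, Push): Side B can switch to Concede (12 → 17). Not NE.
(Hold, Concede): Side B can switch to Hold (5 → 15). Not NE.
(Hold, Hold): Side A gets 16, best alternative 15; Side B gets 15, best alternative 5. No profitable deviation — NE.
(Hold, Push): Side A can switch to Concede (4 → 17). Not NE.
(Push, Concede): Side A can switch to Concede (5 → 16). Not NE.
(Push, Hold): Side A can switch to Concede (9 → 15). Not NE.
(Push, Push): Side A can switch to Concede (6 → 17). Not NE.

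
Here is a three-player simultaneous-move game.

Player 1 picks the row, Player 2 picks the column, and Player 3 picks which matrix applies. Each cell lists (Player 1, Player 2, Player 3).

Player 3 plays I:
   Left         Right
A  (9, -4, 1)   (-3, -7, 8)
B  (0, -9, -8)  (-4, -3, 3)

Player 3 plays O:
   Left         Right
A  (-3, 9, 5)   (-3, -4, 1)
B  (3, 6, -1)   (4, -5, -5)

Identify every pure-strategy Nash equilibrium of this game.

(B, Left, O)

Check each profile: it is a Nash equilibrium iff no player can strictly gain by switching unilaterally.
(A, Left, I): Player 3 can switch to O (1 → 5). Not NE.
(A, Left, O): Player 1 can switch to B (-3 → 3). Not NE.
(A, Right, I): Player 2 can switch to Left (-7 → -4). Not NE.
(A, Right, O): Player 1 can switch to B (-3 → 4). Not NE.
(B, Left, I): Player 1 can switch to A (0 → 9). Not NE.
(B, Left, O): Player 1 gets 3, best alternative -3; Player 2 gets 6, best alternative -5; Player 3 gets -1, best alternative -8. No profitable deviation — NE.
(B, Right, I): Player 1 can switch to A (-4 → -3). Not NE.
(B, Right, O): Player 2 can switch to Left (-5 → 6). Not NE.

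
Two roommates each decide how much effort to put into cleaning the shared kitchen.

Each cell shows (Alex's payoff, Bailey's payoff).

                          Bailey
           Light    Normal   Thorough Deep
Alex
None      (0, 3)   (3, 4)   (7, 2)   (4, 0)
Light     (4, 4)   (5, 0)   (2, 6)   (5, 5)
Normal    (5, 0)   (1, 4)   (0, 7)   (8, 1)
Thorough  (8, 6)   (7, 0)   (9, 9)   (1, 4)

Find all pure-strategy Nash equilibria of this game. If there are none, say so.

(None, Light): Alex can switch to Light (0 → 4). Not NE.
(None, Normal): Alex can switch to Light (3 → 5). Not NE.
(None, Thorough): Alex can switch to Thorough (7 → 9). Not NE.
(None, Deep): Alex can switch to Light (4 → 5). Not NE.
(Light, Light): Alex can switch to Normal (4 → 5). Not NE.
(Light, Normal): Alex can switch to Thorough (5 → 7). Not NE.
(Light, Thorough): Alex can switch to None (2 → 7). Not NE.
(Light, Deep): Alex can switch to Normal (5 → 8). Not NE.
(Thorough, Thorough): Alex gets 9, best alternative 7; Bailey gets 9, best alternative 6. No profitable deviation — NE.
(The remaining 7 profiles each have a profitable deviation by the same check.)

Pure NE: (Thorough, Thorough)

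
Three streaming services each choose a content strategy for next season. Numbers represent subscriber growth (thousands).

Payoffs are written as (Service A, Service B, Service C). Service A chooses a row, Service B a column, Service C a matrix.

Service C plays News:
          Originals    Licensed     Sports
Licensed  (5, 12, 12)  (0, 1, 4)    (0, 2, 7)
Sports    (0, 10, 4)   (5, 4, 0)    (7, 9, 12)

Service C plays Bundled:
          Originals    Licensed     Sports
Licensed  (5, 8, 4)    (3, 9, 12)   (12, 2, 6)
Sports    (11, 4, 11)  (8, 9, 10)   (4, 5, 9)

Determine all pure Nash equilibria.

Pure-strategy Nash equilibria: (Licensed, Originals, News), (Sports, Licensed, Bundled)

(Licensed, Originals, News): Service A gets 5, best alternative 0; Service B gets 12, best alternative 2; Service C gets 12, best alternative 4. No profitable deviation — NE.
(Licensed, Originals, Bundled): Service A can switch to Sports (5 → 11). Not NE.
(Licensed, Licensed, News): Service A can switch to Sports (0 → 5). Not NE.
(Licensed, Licensed, Bundled): Service A can switch to Sports (3 → 8). Not NE.
(Licensed, Sports, News): Service A can switch to Sports (0 → 7). Not NE.
(Licensed, Sports, Bundled): Service B can switch to Originals (2 → 8). Not NE.
(Sports, Originals, News): Service A can switch to Licensed (0 → 5). Not NE.
(Sports, Originals, Bundled): Service B can switch to Licensed (4 → 9). Not NE.
(Sports, Licensed, News): Service B can switch to Originals (4 → 10). Not NE.
(Sports, Licensed, Bundled): Service A gets 8, best alternative 3; Service B gets 9, best alternative 5; Service C gets 10, best alternative 0. No profitable deviation — NE.
(The remaining 2 profiles each have a profitable deviation by the same check.)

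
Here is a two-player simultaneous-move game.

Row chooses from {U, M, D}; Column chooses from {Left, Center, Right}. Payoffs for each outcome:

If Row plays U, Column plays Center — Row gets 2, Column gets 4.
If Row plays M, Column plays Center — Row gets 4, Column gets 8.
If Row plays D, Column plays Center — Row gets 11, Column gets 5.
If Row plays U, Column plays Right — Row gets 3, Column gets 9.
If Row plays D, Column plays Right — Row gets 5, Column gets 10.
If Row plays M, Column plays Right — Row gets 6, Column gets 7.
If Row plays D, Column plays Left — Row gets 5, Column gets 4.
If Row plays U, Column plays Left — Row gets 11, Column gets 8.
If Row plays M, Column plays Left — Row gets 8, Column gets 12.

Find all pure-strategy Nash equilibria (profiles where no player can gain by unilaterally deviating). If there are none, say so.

There is no pure-strategy Nash equilibrium.

(U, Left): Column can switch to Right (8 → 9). Not NE.
(U, Center): Row can switch to M (2 → 4). Not NE.
(U, Right): Row can switch to M (3 → 6). Not NE.
(M, Left): Row can switch to U (8 → 11). Not NE.
(M, Center): Row can switch to D (4 → 11). Not NE.
(M, Right): Column can switch to Left (7 → 12). Not NE.
(The remaining 3 profiles each have a profitable deviation by the same check.)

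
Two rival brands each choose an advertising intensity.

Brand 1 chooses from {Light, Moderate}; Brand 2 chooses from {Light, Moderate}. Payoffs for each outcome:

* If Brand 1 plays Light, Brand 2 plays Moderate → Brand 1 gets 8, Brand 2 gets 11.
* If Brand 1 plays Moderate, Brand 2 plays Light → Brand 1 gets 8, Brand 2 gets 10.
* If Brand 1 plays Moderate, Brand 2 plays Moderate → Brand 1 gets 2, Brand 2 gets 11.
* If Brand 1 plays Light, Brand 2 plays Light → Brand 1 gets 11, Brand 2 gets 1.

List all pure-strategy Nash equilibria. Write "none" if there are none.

For each player, find the best response to each opponent profile; mutual best responses are the pure NE.
Brand 1 against Light: payoffs 11, 8 → best response Light.
Brand 1 against Moderate: payoffs 8, 2 → best response Light.
Brand 2 against Light: payoffs 1, 11 → best response Moderate.
Brand 2 against Moderate: payoffs 10, 11 → best response Moderate.
Mutual best responses: (Light, Moderate).

The unique pure-strategy Nash equilibrium is (Light, Moderate).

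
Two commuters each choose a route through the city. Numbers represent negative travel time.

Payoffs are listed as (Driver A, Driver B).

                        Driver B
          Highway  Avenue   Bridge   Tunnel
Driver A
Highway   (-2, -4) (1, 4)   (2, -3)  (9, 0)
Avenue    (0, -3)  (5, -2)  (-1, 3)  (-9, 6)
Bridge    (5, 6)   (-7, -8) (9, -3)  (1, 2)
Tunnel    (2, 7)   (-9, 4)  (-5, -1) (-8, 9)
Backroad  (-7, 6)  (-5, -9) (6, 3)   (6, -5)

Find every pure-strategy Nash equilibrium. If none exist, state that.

Pure NE: (Bridge, Highway)

For each player, find the best response to each opponent profile; mutual best responses are the pure NE.
Driver A against Highway: payoffs -2, 0, 5, 2, -7 → best response Bridge.
Driver A against Avenue: payoffs 1, 5, -7, -9, -5 → best response Avenue.
Driver A against Bridge: payoffs 2, -1, 9, -5, 6 → best response Bridge.
Driver A against Tunnel: payoffs 9, -9, 1, -8, 6 → best response Highway.
Driver B against Highway: payoffs -4, 4, -3, 0 → best response Avenue.
Driver B against Avenue: payoffs -3, -2, 3, 6 → best response Tunnel.
Driver B against Bridge: payoffs 6, -8, -3, 2 → best response Highway.
Driver B against Tunnel: payoffs 7, 4, -1, 9 → best response Tunnel.
Driver B against Backroad: payoffs 6, -9, 3, -5 → best response Highway.
Mutual best responses: (Bridge, Highway).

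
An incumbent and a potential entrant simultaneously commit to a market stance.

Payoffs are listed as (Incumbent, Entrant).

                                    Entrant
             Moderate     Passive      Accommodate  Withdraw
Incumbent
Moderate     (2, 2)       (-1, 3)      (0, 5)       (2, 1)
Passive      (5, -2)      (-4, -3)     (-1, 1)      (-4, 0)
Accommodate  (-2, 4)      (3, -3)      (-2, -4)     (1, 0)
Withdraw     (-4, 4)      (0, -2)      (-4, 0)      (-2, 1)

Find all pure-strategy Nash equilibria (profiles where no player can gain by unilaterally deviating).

(Moderate, Accommodate)

Incumbent against Moderate: payoffs 2, 5, -2, -4 → best response Passive.
Incumbent against Passive: payoffs -1, -4, 3, 0 → best response Accommodate.
Incumbent against Accommodate: payoffs 0, -1, -2, -4 → best response Moderate.
Incumbent against Withdraw: payoffs 2, -4, 1, -2 → best response Moderate.
Entrant against Moderate: payoffs 2, 3, 5, 1 → best response Accommodate.
Entrant against Passive: payoffs -2, -3, 1, 0 → best response Accommodate.
Entrant against Accommodate: payoffs 4, -3, -4, 0 → best response Moderate.
Entrant against Withdraw: payoffs 4, -2, 0, 1 → best response Moderate.
Mutual best responses: (Moderate, Accommodate).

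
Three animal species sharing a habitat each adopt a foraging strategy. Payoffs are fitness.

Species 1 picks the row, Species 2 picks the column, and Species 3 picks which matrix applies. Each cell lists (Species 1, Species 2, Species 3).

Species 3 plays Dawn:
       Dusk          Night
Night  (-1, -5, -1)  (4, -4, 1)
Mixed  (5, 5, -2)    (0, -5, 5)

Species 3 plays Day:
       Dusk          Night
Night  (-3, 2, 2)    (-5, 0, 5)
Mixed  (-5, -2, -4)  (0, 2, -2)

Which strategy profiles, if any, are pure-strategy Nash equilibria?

The pure Nash equilibria are (Night, Dusk, Day), (Mixed, Dusk, Dawn).

Check each profile: it is a Nash equilibrium iff no player can strictly gain by switching unilaterally.
(Night, Dusk, Dawn): Species 1 can switch to Mixed (-1 → 5). Not NE.
(Night, Dusk, Day): Species 1 gets -3, best alternative -5; Species 2 gets 2, best alternative 0; Species 3 gets 2, best alternative -1. No profitable deviation — NE.
(Night, Night, Dawn): Species 3 can switch to Day (1 → 5). Not NE.
(Night, Night, Day): Species 1 can switch to Mixed (-5 → 0). Not NE.
(Mixed, Dusk, Dawn): Species 1 gets 5, best alternative -1; Species 2 gets 5, best alternative -5; Species 3 gets -2, best alternative -4. No profitable deviation — NE.
(Mixed, Dusk, Day): Species 1 can switch to Night (-5 → -3). Not NE.
(Mixed, Night, Dawn): Species 1 can switch to Night (0 → 4). Not NE.
(Mixed, Night, Day): Species 3 can switch to Dawn (-2 → 5). Not NE.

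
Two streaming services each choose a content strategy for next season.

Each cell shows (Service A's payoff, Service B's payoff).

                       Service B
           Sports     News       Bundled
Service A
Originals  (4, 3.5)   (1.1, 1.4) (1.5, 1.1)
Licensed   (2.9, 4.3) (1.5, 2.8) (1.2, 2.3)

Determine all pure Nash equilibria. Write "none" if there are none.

Service A against Sports: payoffs 4, 2.9 → best response Originals.
Service A against News: payoffs 1.1, 1.5 → best response Licensed.
Service A against Bundled: payoffs 1.5, 1.2 → best response Originals.
Service B against Originals: payoffs 3.5, 1.4, 1.1 → best response Sports.
Service B against Licensed: payoffs 4.3, 2.8, 2.3 → best response Sports.
Mutual best responses: (Originals, Sports).

(Originals, Sports)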